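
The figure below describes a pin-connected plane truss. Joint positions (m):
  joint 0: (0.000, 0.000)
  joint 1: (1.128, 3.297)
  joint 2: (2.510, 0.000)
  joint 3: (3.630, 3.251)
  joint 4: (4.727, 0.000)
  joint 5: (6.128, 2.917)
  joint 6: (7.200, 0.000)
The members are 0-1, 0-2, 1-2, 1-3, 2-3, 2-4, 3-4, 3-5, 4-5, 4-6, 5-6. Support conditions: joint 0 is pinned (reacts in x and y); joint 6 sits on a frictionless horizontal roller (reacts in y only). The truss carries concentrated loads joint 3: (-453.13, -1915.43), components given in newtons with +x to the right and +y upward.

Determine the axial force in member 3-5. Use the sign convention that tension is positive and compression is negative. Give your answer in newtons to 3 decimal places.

-611.708

N=7 nodes, M=11 members, R=3 reactions → 2N=14, M+R=14
member 0 (0-1): L=3.4846, (cx,cy)=(0.3237,0.9462)
member 1 (0-2): L=2.5100, (cx,cy)=(1.0000,0.0000)
member 2 (1-2): L=3.5749, (cx,cy)=(0.3866,-0.9223)
member 3 (1-3): L=2.5024, (cx,cy)=(0.9998,-0.0184)
member 4 (2-3): L=3.4385, (cx,cy)=(0.3257,0.9455)
member 5 (2-4): L=2.2170, (cx,cy)=(1.0000,0.0000)
member 6 (3-4): L=3.4311, (cx,cy)=(0.3197,-0.9475)
member 7 (3-5): L=2.5202, (cx,cy)=(0.9912,-0.1325)
member 8 (4-5): L=3.2360, (cx,cy)=(0.4329,0.9014)
member 9 (4-6): L=2.4730, (cx,cy)=(1.0000,0.0000)
member 10 (5-6): L=3.1077, (cx,cy)=(0.3449,-0.9386)
solve A·x = −loads:
  F[0-1] = -1220.0245 N (compression)
  F[0-2] = -58.1983 N (compression)
  F[1-2] = +1269.2981 N (tension)
  F[1-3] = -885.7677 N (compression)
  F[2-3] = -1238.1382 N (compression)
  F[2-4] = +835.7766 N (tension)
  F[3-4] = -717.6983 N (compression)
  F[3-5] = -611.7076 N (compression)
  F[4-5] = +754.3939 N (tension)
  F[4-6] = +279.7031 N (tension)
  F[5-6] = -810.8636 N (compression)
  Rx@0 = +453.1300 N
  Ry@0 = +1154.3348 N
  Ry@6 = +761.0952 N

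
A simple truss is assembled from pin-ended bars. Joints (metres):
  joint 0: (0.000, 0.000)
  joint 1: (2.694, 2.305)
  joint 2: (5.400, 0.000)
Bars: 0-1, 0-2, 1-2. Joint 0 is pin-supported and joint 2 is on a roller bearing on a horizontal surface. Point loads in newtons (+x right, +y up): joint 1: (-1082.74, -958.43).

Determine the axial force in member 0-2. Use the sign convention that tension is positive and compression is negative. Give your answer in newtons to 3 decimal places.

18.761

N=3 nodes, M=3 members, R=3 reactions → 2N=6, M+R=6
member 0 (0-1): L=3.5455, (cx,cy)=(0.7598,0.6501)
member 1 (0-2): L=5.4000, (cx,cy)=(1.0000,0.0000)
member 2 (1-2): L=3.5546, (cx,cy)=(0.7613,-0.6484)
solve A·x = −loads:
  F[0-1] = -1449.6602 N (compression)
  F[0-2] = +18.7606 N (tension)
  F[1-2] = -24.6442 N (compression)
  Rx@0 = +1082.7400 N
  Ry@0 = +942.4495 N
  Ry@2 = +15.9805 N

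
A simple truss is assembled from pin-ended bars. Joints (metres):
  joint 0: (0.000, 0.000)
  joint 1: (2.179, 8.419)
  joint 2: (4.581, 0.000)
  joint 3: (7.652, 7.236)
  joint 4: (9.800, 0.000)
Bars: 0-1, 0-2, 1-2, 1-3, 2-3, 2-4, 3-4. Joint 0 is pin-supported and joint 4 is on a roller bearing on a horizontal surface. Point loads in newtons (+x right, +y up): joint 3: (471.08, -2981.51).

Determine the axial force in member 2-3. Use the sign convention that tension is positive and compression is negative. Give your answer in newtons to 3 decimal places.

-373.679

N=5 nodes, M=7 members, R=3 reactions → 2N=10, M+R=10
member 0 (0-1): L=8.6964, (cx,cy)=(0.2506,0.9681)
member 1 (0-2): L=4.5810, (cx,cy)=(1.0000,0.0000)
member 2 (1-2): L=8.7550, (cx,cy)=(0.2744,-0.9616)
member 3 (1-3): L=5.5994, (cx,cy)=(0.9774,-0.2113)
member 4 (2-3): L=7.8607, (cx,cy)=(0.3907,0.9205)
member 5 (2-4): L=5.2190, (cx,cy)=(1.0000,0.0000)
member 6 (3-4): L=7.5481, (cx,cy)=(0.2846,-0.9587)
solve A·x = −loads:
  F[0-1] = -315.7403 N (compression)
  F[0-2] = +550.1928 N (tension)
  F[1-2] = +357.7081 N (tension)
  F[1-3] = -181.3468 N (compression)
  F[2-3] = -373.6790 N (compression)
  F[2-4] = +794.3212 N (tension)
  F[3-4] = -2791.2498 N (compression)
  Rx@0 = -471.0800 N
  Ry@0 = +305.6682 N
  Ry@4 = +2675.8418 N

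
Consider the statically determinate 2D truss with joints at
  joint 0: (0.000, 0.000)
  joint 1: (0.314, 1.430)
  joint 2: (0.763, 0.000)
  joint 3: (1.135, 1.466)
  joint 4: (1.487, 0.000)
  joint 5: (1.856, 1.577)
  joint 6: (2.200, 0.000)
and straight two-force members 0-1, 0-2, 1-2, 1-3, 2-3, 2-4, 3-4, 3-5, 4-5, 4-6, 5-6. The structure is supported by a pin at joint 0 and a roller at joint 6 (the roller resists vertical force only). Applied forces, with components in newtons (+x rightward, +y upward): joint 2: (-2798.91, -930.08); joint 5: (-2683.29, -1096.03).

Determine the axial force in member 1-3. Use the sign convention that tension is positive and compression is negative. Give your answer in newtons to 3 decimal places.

N=7 nodes, M=11 members, R=3 reactions → 2N=14, M+R=14
member 0 (0-1): L=1.4641, (cx,cy)=(0.2145,0.9767)
member 1 (0-2): L=0.7630, (cx,cy)=(1.0000,0.0000)
member 2 (1-2): L=1.4988, (cx,cy)=(0.2996,-0.9541)
member 3 (1-3): L=0.8218, (cx,cy)=(0.9990,0.0438)
member 4 (2-3): L=1.5125, (cx,cy)=(0.2460,0.9693)
member 5 (2-4): L=0.7240, (cx,cy)=(1.0000,0.0000)
member 6 (3-4): L=1.5077, (cx,cy)=(0.2335,-0.9724)
member 7 (3-5): L=0.7295, (cx,cy)=(0.9884,0.1522)
member 8 (4-5): L=1.6196, (cx,cy)=(0.2278,0.9737)
member 9 (4-6): L=0.7130, (cx,cy)=(1.0000,0.0000)
member 10 (5-6): L=1.6141, (cx,cy)=(0.2131,-0.9770)
solve A·x = −loads:
  F[0-1] = -2766.7017 N (compression)
  F[0-2] = -4888.8231 N (compression)
  F[1-2] = +2767.0304 N (tension)
  F[1-3] = -1423.6528 N (compression)
  F[2-3] = -1764.0665 N (compression)
  F[2-4] = -827.1199 N (compression)
  F[3-4] = +1474.2324 N (tension)
  F[3-5] = -2226.2872 N (compression)
  F[4-5] = -1472.2087 N (compression)
  F[4-6] = -147.5059 N (compression)
  F[5-6] = +692.1128 N (tension)
  Rx@0 = +5482.2000 N
  Ry@0 = +2702.3216 N
  Ry@6 = -676.2116 N

-1423.653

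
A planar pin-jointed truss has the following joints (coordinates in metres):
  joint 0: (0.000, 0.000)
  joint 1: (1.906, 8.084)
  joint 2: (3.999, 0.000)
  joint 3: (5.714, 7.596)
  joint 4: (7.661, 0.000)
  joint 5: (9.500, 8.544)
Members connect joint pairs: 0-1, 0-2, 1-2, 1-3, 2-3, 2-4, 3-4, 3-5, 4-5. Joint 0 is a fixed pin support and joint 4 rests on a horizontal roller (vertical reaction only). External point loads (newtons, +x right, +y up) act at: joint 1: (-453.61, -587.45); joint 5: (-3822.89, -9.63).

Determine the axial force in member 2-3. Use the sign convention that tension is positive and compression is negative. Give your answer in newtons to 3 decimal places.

-4975.302

N=6 nodes, M=9 members, R=3 reactions → 2N=12, M+R=12
member 0 (0-1): L=8.3057, (cx,cy)=(0.2295,0.9733)
member 1 (0-2): L=3.9990, (cx,cy)=(1.0000,0.0000)
member 2 (1-2): L=8.3506, (cx,cy)=(0.2506,-0.9681)
member 3 (1-3): L=3.8391, (cx,cy)=(0.9919,-0.1271)
member 4 (2-3): L=7.7872, (cx,cy)=(0.2202,0.9754)
member 5 (2-4): L=3.6620, (cx,cy)=(1.0000,0.0000)
member 6 (3-4): L=7.8416, (cx,cy)=(0.2483,-0.9687)
member 7 (3-5): L=3.9029, (cx,cy)=(0.9701,0.2429)
member 8 (4-5): L=8.7397, (cx,cy)=(0.2104,0.9776)
solve A·x = −loads:
  F[0-1] = -5323.2154 N (compression)
  F[0-2] = -3054.9167 N (compression)
  F[1-2] = +5013.1653 N (tension)
  F[1-3] = -2041.0399 N (compression)
  F[2-3] = -4975.3015 N (compression)
  F[2-4] = -702.6792 N (compression)
  F[3-4] = +3698.2981 N (tension)
  F[3-5] = -4163.1484 N (compression)
  F[4-5] = +1024.5256 N (tension)
  Rx@0 = +4276.5000 N
  Ry@0 = +5181.1540 N
  Ry@4 = -4584.0740 N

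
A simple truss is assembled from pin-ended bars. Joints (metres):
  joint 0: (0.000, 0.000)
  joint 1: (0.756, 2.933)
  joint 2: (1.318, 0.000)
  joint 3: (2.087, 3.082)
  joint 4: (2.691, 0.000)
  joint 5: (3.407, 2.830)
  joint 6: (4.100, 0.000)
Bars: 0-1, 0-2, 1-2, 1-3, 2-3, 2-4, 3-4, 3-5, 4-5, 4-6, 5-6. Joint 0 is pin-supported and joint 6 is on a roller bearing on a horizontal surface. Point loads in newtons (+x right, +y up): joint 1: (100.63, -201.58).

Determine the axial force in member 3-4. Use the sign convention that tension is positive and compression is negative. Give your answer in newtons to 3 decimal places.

-101.148

N=7 nodes, M=11 members, R=3 reactions → 2N=14, M+R=14
member 0 (0-1): L=3.0289, (cx,cy)=(0.2496,0.9683)
member 1 (0-2): L=1.3180, (cx,cy)=(1.0000,0.0000)
member 2 (1-2): L=2.9864, (cx,cy)=(0.1882,-0.9821)
member 3 (1-3): L=1.3393, (cx,cy)=(0.9938,0.1113)
member 4 (2-3): L=3.1765, (cx,cy)=(0.2421,0.9703)
member 5 (2-4): L=1.3730, (cx,cy)=(1.0000,0.0000)
member 6 (3-4): L=3.1406, (cx,cy)=(0.1923,-0.9813)
member 7 (3-5): L=1.3438, (cx,cy)=(0.9823,-0.1875)
member 8 (4-5): L=2.9192, (cx,cy)=(0.2453,0.9695)
member 9 (4-6): L=1.4090, (cx,cy)=(1.0000,0.0000)
member 10 (5-6): L=2.9136, (cx,cy)=(0.2378,-0.9713)
solve A·x = −loads:
  F[0-1] = -95.4442 N (compression)
  F[0-2] = +124.4527 N (tension)
  F[1-2] = -122.6960 N (compression)
  F[1-3] = -101.9958 N (compression)
  F[2-3] = +124.1982 N (tension)
  F[2-4] = +71.2954 N (tension)
  F[3-4] = -101.1475 N (compression)
  F[3-5] = -52.7791 N (compression)
  F[4-5] = +102.3869 N (tension)
  F[4-6] = +26.7299 N (tension)
  F[5-6] = -112.3818 N (compression)
  Rx@0 = -100.6300 N
  Ry@0 = +92.4233 N
  Ry@6 = +109.1567 N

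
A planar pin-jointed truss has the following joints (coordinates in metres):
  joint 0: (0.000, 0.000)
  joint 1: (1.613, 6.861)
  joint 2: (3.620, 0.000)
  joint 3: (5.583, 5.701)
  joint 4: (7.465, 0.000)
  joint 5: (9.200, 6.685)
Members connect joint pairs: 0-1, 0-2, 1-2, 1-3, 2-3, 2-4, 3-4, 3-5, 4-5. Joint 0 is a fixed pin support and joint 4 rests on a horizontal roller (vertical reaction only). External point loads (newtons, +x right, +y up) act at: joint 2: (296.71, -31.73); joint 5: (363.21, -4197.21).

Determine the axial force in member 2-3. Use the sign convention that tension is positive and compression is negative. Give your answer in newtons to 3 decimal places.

1620.986

N=6 nodes, M=9 members, R=3 reactions → 2N=12, M+R=12
member 0 (0-1): L=7.0481, (cx,cy)=(0.2289,0.9735)
member 1 (0-2): L=3.6200, (cx,cy)=(1.0000,0.0000)
member 2 (1-2): L=7.1485, (cx,cy)=(0.2808,-0.9598)
member 3 (1-3): L=4.1360, (cx,cy)=(0.9599,-0.2805)
member 4 (2-3): L=6.0295, (cx,cy)=(0.3256,0.9455)
member 5 (2-4): L=3.8450, (cx,cy)=(1.0000,0.0000)
member 6 (3-4): L=6.0036, (cx,cy)=(0.3135,-0.9496)
member 7 (3-5): L=3.7485, (cx,cy)=(0.9649,0.2625)
member 8 (4-5): L=6.9065, (cx,cy)=(0.2512,0.9679)
solve A·x = −loads:
  F[0-1] = +1319.4408 N (tension)
  F[0-2] = +357.9561 N (tension)
  F[1-2] = -1563.8435 N (compression)
  F[1-3] = +772.0094 N (tension)
  F[2-3] = +1620.9865 N (tension)
  F[2-4] = -905.5531 N (compression)
  F[3-4] = -938.2639 N (compression)
  F[3-5] = +1619.6911 N (tension)
  F[4-5] = -4775.5348 N (compression)
  Rx@0 = -659.9200 N
  Ry@0 = -1284.4228 N
  Ry@4 = +5513.3628 N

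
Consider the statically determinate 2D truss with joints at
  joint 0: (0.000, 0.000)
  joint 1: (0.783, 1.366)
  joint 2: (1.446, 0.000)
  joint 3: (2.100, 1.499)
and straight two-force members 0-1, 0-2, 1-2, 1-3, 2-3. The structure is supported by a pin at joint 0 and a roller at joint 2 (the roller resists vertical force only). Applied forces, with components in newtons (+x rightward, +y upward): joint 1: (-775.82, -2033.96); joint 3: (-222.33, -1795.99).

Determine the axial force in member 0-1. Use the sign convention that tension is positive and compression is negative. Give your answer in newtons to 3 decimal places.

N=4 nodes, M=5 members, R=3 reactions → 2N=8, M+R=8
member 0 (0-1): L=1.5745, (cx,cy)=(0.4973,0.8676)
member 1 (0-2): L=1.4460, (cx,cy)=(1.0000,0.0000)
member 2 (1-2): L=1.5184, (cx,cy)=(0.4366,-0.8996)
member 3 (1-3): L=1.3237, (cx,cy)=(0.9949,0.1005)
member 4 (2-3): L=1.6355, (cx,cy)=(0.3999,0.9166)
solve A·x = −loads:
  F[0-1] = -1249.0703 N (compression)
  F[0-2] = -376.9858 N (compression)
  F[1-2] = -990.4067 N (compression)
  F[1-3] = +590.0982 N (tension)
  F[2-3] = -2024.1697 N (compression)
  Rx@0 = +998.1500 N
  Ry@0 = +1083.6658 N
  Ry@2 = +2746.2842 N

-1249.070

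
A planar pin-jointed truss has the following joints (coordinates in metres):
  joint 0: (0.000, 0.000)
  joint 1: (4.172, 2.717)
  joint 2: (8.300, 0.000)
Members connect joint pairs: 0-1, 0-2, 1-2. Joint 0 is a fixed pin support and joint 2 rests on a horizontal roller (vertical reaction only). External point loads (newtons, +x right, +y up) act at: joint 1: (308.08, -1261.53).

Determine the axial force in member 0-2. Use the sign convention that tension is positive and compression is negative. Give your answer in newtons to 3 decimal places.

1116.639

N=3 nodes, M=3 members, R=3 reactions → 2N=6, M+R=6
member 0 (0-1): L=4.9787, (cx,cy)=(0.8380,0.5457)
member 1 (0-2): L=8.3000, (cx,cy)=(1.0000,0.0000)
member 2 (1-2): L=4.9419, (cx,cy)=(0.8353,-0.5498)
solve A·x = −loads:
  F[0-1] = -964.9071 N (compression)
  F[0-2] = +1116.6394 N (tension)
  F[1-2] = -1336.8050 N (compression)
  Rx@0 = -308.0800 N
  Ry@0 = +526.5714 N
  Ry@2 = +734.9586 N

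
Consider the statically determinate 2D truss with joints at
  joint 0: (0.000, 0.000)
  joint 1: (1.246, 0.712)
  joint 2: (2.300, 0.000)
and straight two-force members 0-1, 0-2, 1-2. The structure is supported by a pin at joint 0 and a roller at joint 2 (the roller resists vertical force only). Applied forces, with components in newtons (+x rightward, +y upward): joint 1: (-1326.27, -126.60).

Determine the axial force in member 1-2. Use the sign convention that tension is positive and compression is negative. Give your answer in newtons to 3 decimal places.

610.935

N=3 nodes, M=3 members, R=3 reactions → 2N=6, M+R=6
member 0 (0-1): L=1.4351, (cx,cy)=(0.8682,0.4961)
member 1 (0-2): L=2.3000, (cx,cy)=(1.0000,0.0000)
member 2 (1-2): L=1.2720, (cx,cy)=(0.8286,-0.5598)
solve A·x = −loads:
  F[0-1] = -944.4590 N (compression)
  F[0-2] = -506.2499 N (compression)
  F[1-2] = +610.9348 N (tension)
  Rx@0 = +1326.2700 N
  Ry@0 = +468.5829 N
  Ry@2 = -341.9829 N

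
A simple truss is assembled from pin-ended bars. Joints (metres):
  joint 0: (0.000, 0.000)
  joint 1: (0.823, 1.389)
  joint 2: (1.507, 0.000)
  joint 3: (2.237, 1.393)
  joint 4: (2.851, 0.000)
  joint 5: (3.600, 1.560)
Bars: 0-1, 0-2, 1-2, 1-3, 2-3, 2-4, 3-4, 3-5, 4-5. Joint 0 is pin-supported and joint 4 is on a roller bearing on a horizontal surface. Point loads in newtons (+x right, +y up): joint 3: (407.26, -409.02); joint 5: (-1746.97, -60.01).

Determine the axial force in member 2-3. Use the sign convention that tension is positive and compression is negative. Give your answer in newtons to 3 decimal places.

N=6 nodes, M=9 members, R=3 reactions → 2N=12, M+R=12
member 0 (0-1): L=1.6145, (cx,cy)=(0.5098,0.8603)
member 1 (0-2): L=1.5070, (cx,cy)=(1.0000,0.0000)
member 2 (1-2): L=1.5483, (cx,cy)=(0.4418,-0.8971)
member 3 (1-3): L=1.4140, (cx,cy)=(1.0000,0.0028)
member 4 (2-3): L=1.5727, (cx,cy)=(0.4642,0.8857)
member 5 (2-4): L=1.3440, (cx,cy)=(1.0000,0.0000)
member 6 (3-4): L=1.5223, (cx,cy)=(0.4033,-0.9151)
member 7 (3-5): L=1.3732, (cx,cy)=(0.9926,0.1216)
member 8 (4-5): L=1.7305, (cx,cy)=(0.4328,0.9015)
solve A·x = −loads:
  F[0-1] = -963.8669 N (compression)
  F[0-2] = -848.3774 N (compression)
  F[1-2] = +921.4943 N (tension)
  F[1-3] = -898.4339 N (compression)
  F[2-3] = -933.3326 N (compression)
  F[2-4] = -8.0516 N (compression)
  F[3-4] = +214.7878 N (tension)
  F[3-5] = -1839.2010 N (compression)
  F[4-5] = +181.5500 N (tension)
  Rx@0 = +1339.7100 N
  Ry@0 = +829.2356 N
  Ry@4 = -360.2056 N

-933.333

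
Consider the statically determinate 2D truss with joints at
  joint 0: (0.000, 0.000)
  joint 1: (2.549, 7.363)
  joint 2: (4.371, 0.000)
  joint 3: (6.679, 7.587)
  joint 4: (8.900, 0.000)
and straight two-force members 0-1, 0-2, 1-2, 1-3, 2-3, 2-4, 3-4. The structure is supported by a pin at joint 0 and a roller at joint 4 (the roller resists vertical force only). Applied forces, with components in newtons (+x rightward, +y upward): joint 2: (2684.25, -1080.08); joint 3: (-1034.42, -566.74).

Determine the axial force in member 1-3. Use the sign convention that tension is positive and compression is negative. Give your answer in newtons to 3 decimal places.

N=5 nodes, M=7 members, R=3 reactions → 2N=10, M+R=10
member 0 (0-1): L=7.7917, (cx,cy)=(0.3271,0.9450)
member 1 (0-2): L=4.3710, (cx,cy)=(1.0000,0.0000)
member 2 (1-2): L=7.5851, (cx,cy)=(0.2402,-0.9707)
member 3 (1-3): L=4.1361, (cx,cy)=(0.9985,0.0542)
member 4 (2-3): L=7.9303, (cx,cy)=(0.2910,0.9567)
member 5 (2-4): L=4.5290, (cx,cy)=(1.0000,0.0000)
member 6 (3-4): L=7.9054, (cx,cy)=(0.2809,-0.9597)
solve A·x = −loads:
  F[0-1] = -1664.4576 N (compression)
  F[0-2] = +2194.3430 N (tension)
  F[1-2] = +1568.8328 N (tension)
  F[1-3] = -922.7140 N (compression)
  F[2-3] = -462.8555 N (compression)
  F[2-4] = +21.6475 N (tension)
  F[3-4] = -77.0519 N (compression)
  Rx@0 = -1649.8300 N
  Ry@0 = +1572.8715 N
  Ry@4 = +73.9485 N

-922.714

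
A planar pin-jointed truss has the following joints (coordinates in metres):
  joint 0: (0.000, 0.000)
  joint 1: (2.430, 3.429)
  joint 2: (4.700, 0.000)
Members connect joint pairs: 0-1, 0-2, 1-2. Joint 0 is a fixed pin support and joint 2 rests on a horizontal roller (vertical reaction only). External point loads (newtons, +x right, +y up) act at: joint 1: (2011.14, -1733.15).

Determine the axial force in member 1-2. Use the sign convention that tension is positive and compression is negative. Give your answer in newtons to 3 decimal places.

-2834.293

N=3 nodes, M=3 members, R=3 reactions → 2N=6, M+R=6
member 0 (0-1): L=4.2027, (cx,cy)=(0.5782,0.8159)
member 1 (0-2): L=4.7000, (cx,cy)=(1.0000,0.0000)
member 2 (1-2): L=4.1123, (cx,cy)=(0.5520,-0.8338)
solve A·x = −loads:
  F[0-1] = +772.4025 N (tension)
  F[0-2] = +1564.5403 N (tension)
  F[1-2] = -2834.2932 N (compression)
  Rx@0 = -2011.1400 N
  Ry@0 = -630.2018 N
  Ry@2 = +2363.3518 N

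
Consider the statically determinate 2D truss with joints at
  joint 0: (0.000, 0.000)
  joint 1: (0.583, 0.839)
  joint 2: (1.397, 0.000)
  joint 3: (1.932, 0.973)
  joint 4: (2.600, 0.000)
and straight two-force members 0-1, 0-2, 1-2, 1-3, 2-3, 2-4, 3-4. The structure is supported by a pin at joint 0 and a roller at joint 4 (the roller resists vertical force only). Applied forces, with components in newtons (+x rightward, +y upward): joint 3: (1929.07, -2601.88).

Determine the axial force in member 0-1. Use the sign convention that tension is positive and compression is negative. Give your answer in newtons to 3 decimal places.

N=5 nodes, M=7 members, R=3 reactions → 2N=10, M+R=10
member 0 (0-1): L=1.0217, (cx,cy)=(0.5706,0.8212)
member 1 (0-2): L=1.3970, (cx,cy)=(1.0000,0.0000)
member 2 (1-2): L=1.1690, (cx,cy)=(0.6963,-0.7177)
member 3 (1-3): L=1.3556, (cx,cy)=(0.9951,0.0988)
member 4 (2-3): L=1.1104, (cx,cy)=(0.4818,0.8763)
member 5 (2-4): L=1.2030, (cx,cy)=(1.0000,0.0000)
member 6 (3-4): L=1.1802, (cx,cy)=(0.5660,-0.8244)
solve A·x = −loads:
  F[0-1] = +65.0683 N (tension)
  F[0-2] = +1891.9398 N (tension)
  F[1-2] = -63.2188 N (compression)
  F[1-3] = +81.5509 N (tension)
  F[2-3] = +51.7799 N (tension)
  F[2-4] = +1822.9702 N (tension)
  F[3-4] = -3220.8562 N (compression)
  Rx@0 = -1929.0700 N
  Ry@0 = -53.4343 N
  Ry@4 = +2655.3143 N

65.068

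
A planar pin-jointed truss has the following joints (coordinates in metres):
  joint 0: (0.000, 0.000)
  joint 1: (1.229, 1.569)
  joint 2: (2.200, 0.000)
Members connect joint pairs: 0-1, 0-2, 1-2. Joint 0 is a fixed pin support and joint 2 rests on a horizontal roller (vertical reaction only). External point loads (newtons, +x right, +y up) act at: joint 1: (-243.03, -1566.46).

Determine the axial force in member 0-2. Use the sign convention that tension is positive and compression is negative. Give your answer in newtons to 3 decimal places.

434.293

N=3 nodes, M=3 members, R=3 reactions → 2N=6, M+R=6
member 0 (0-1): L=1.9930, (cx,cy)=(0.6166,0.7872)
member 1 (0-2): L=2.2000, (cx,cy)=(1.0000,0.0000)
member 2 (1-2): L=1.8452, (cx,cy)=(0.5262,-0.8503)
solve A·x = −loads:
  F[0-1] = -1098.3980 N (compression)
  F[0-2] = +434.2932 N (tension)
  F[1-2] = -825.2717 N (compression)
  Rx@0 = +243.0300 N
  Ry@0 = +864.7031 N
  Ry@2 = +701.7569 N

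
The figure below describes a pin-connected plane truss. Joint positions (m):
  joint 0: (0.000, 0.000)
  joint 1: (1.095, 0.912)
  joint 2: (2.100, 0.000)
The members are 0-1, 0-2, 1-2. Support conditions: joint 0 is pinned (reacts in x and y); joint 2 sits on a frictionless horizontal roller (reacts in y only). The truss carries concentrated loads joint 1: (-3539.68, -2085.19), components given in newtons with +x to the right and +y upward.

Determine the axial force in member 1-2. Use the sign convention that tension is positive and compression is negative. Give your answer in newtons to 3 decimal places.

669.563

N=3 nodes, M=3 members, R=3 reactions → 2N=6, M+R=6
member 0 (0-1): L=1.4251, (cx,cy)=(0.7684,0.6400)
member 1 (0-2): L=2.1000, (cx,cy)=(1.0000,0.0000)
member 2 (1-2): L=1.3571, (cx,cy)=(0.7405,-0.6720)
solve A·x = −loads:
  F[0-1] = -3961.3042 N (compression)
  F[0-2] = -495.8384 N (compression)
  F[1-2] = +669.5633 N (tension)
  Rx@0 = +3539.6800 N
  Ry@0 = +2535.1448 N
  Ry@2 = -449.9548 N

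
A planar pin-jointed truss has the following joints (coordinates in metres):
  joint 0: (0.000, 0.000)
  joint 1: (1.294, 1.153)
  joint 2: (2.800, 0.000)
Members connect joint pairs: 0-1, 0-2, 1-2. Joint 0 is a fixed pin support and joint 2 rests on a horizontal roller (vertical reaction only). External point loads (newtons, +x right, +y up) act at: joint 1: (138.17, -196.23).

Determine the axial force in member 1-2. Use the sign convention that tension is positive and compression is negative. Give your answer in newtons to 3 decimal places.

N=3 nodes, M=3 members, R=3 reactions → 2N=6, M+R=6
member 0 (0-1): L=1.7332, (cx,cy)=(0.7466,0.6653)
member 1 (0-2): L=2.8000, (cx,cy)=(1.0000,0.0000)
member 2 (1-2): L=1.8967, (cx,cy)=(0.7940,-0.6079)
solve A·x = −loads:
  F[0-1] = -73.1254 N (compression)
  F[0-2] = +192.7663 N (tension)
  F[1-2] = -242.7746 N (compression)
  Rx@0 = -138.1700 N
  Ry@0 = +48.6473 N
  Ry@2 = +147.5827 N

-242.775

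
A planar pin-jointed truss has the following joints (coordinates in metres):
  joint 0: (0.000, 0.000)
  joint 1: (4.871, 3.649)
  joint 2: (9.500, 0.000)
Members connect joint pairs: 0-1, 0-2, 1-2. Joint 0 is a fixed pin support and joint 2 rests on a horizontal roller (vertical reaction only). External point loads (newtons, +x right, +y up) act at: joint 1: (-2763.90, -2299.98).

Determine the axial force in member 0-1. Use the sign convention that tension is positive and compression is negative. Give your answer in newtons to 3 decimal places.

-3639.919

N=3 nodes, M=3 members, R=3 reactions → 2N=6, M+R=6
member 0 (0-1): L=6.0862, (cx,cy)=(0.8003,0.5996)
member 1 (0-2): L=9.5000, (cx,cy)=(1.0000,0.0000)
member 2 (1-2): L=5.8943, (cx,cy)=(0.7853,-0.6191)
solve A·x = −loads:
  F[0-1] = -3639.9185 N (compression)
  F[0-2] = +149.2544 N (tension)
  F[1-2] = -190.0521 N (compression)
  Rx@0 = +2763.9000 N
  Ry@0 = +2182.3241 N
  Ry@2 = +117.6559 N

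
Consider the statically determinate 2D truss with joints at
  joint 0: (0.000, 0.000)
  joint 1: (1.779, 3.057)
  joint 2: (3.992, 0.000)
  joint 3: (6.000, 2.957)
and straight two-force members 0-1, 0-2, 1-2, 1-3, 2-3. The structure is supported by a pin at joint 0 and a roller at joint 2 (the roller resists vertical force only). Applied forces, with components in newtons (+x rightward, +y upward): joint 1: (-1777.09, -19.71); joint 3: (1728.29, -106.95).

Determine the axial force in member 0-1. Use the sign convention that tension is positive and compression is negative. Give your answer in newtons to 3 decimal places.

N=4 nodes, M=5 members, R=3 reactions → 2N=8, M+R=8
member 0 (0-1): L=3.5370, (cx,cy)=(0.5030,0.8643)
member 1 (0-2): L=3.9920, (cx,cy)=(1.0000,0.0000)
member 2 (1-2): L=3.7739, (cx,cy)=(0.5864,-0.8100)
member 3 (1-3): L=4.2222, (cx,cy)=(0.9997,-0.0237)
member 4 (2-3): L=3.5743, (cx,cy)=(0.5618,0.8273)
solve A·x = −loads:
  F[0-1] = -43.7277 N (compression)
  F[0-2] = -26.8061 N (compression)
  F[1-2] = -29.5128 N (compression)
  F[1-3] = +1772.8994 N (tension)
  F[2-3] = -78.5218 N (compression)
  Rx@0 = +48.8000 N
  Ry@0 = +37.7939 N
  Ry@2 = +88.8661 N

-43.728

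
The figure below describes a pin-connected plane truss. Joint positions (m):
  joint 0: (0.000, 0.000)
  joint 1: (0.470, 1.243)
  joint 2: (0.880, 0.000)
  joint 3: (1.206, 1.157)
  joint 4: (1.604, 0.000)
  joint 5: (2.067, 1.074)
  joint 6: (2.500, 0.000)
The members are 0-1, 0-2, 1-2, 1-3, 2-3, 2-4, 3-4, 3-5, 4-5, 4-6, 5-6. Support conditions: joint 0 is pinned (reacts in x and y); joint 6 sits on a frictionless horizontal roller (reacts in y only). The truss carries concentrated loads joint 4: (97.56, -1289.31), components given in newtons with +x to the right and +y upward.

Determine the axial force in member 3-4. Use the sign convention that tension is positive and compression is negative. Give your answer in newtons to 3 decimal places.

556.211

N=7 nodes, M=11 members, R=3 reactions → 2N=14, M+R=14
member 0 (0-1): L=1.3289, (cx,cy)=(0.3537,0.9354)
member 1 (0-2): L=0.8800, (cx,cy)=(1.0000,0.0000)
member 2 (1-2): L=1.3089, (cx,cy)=(0.3132,-0.9497)
member 3 (1-3): L=0.7410, (cx,cy)=(0.9932,-0.1161)
member 4 (2-3): L=1.2021, (cx,cy)=(0.2712,0.9625)
member 5 (2-4): L=0.7240, (cx,cy)=(1.0000,0.0000)
member 6 (3-4): L=1.2235, (cx,cy)=(0.3253,-0.9456)
member 7 (3-5): L=0.8650, (cx,cy)=(0.9954,-0.0960)
member 8 (4-5): L=1.1695, (cx,cy)=(0.3959,0.9183)
member 9 (4-6): L=0.8960, (cx,cy)=(1.0000,0.0000)
member 10 (5-6): L=1.1580, (cx,cy)=(0.3739,-0.9275)
solve A·x = −loads:
  F[0-1] = -494.0186 N (compression)
  F[0-2] = +272.2838 N (tension)
  F[1-2] = +528.4425 N (tension)
  F[1-3] = -342.5715 N (compression)
  F[2-3] = -521.3875 N (compression)
  F[2-4] = +579.2186 N (tension)
  F[3-4] = +556.2107 N (tension)
  F[3-5] = -665.6573 N (compression)
  F[4-5] = +831.2601 N (tension)
  F[4-6] = +333.5073 N (tension)
  F[5-6] = -891.9205 N (compression)
  Rx@0 = -97.5600 N
  Ry@0 = +462.0887 N
  Ry@6 = +827.2213 N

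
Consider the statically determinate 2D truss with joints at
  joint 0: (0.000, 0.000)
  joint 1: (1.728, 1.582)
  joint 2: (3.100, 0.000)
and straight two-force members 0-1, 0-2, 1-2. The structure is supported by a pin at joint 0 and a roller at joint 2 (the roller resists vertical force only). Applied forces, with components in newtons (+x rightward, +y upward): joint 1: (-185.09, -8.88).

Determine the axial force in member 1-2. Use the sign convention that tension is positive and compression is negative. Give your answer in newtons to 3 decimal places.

118.477

N=3 nodes, M=3 members, R=3 reactions → 2N=6, M+R=6
member 0 (0-1): L=2.3428, (cx,cy)=(0.7376,0.6753)
member 1 (0-2): L=3.1000, (cx,cy)=(1.0000,0.0000)
member 2 (1-2): L=2.0941, (cx,cy)=(0.6552,-0.7555)
solve A·x = −loads:
  F[0-1] = -145.7004 N (compression)
  F[0-2] = -77.6244 N (compression)
  F[1-2] = +118.4771 N (tension)
  Rx@0 = +185.0900 N
  Ry@0 = +98.3857 N
  Ry@2 = -89.5057 N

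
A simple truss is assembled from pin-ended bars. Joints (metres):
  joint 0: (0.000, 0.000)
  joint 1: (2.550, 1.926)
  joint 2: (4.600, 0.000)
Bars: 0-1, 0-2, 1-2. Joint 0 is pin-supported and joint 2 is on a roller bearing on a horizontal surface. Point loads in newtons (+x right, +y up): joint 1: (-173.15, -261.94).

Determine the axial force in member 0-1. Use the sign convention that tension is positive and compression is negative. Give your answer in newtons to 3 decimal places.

N=3 nodes, M=3 members, R=3 reactions → 2N=6, M+R=6
member 0 (0-1): L=3.1956, (cx,cy)=(0.7980,0.6027)
member 1 (0-2): L=4.6000, (cx,cy)=(1.0000,0.0000)
member 2 (1-2): L=2.8128, (cx,cy)=(0.7288,-0.6847)
solve A·x = −loads:
  F[0-1] = -313.9725 N (compression)
  F[0-2] = +77.3899 N (tension)
  F[1-2] = -106.1873 N (compression)
  Rx@0 = +173.1500 N
  Ry@0 = +189.2313 N
  Ry@2 = +72.7087 N

-313.972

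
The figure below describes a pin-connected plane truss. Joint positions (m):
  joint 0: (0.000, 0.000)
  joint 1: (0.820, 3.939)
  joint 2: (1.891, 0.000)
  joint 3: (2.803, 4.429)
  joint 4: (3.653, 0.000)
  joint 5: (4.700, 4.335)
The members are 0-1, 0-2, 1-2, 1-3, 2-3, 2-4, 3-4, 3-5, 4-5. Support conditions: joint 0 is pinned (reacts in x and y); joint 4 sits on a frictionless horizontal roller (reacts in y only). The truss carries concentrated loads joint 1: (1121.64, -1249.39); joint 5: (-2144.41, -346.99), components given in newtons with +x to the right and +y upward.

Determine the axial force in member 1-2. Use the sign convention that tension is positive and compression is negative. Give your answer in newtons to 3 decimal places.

548.484

N=6 nodes, M=9 members, R=3 reactions → 2N=12, M+R=12
member 0 (0-1): L=4.0234, (cx,cy)=(0.2038,0.9790)
member 1 (0-2): L=1.8910, (cx,cy)=(1.0000,0.0000)
member 2 (1-2): L=4.0820, (cx,cy)=(0.2624,-0.9650)
member 3 (1-3): L=2.0426, (cx,cy)=(0.9708,0.2399)
member 4 (2-3): L=4.5219, (cx,cy)=(0.2017,0.9795)
member 5 (2-4): L=1.7620, (cx,cy)=(1.0000,0.0000)
member 6 (3-4): L=4.5098, (cx,cy)=(0.1885,-0.9821)
member 7 (3-5): L=1.8993, (cx,cy)=(0.9988,-0.0495)
member 8 (4-5): L=4.4596, (cx,cy)=(0.2348,0.9721)
solve A·x = −loads:
  F[0-1] = -2252.0583 N (compression)
  F[0-2] = -563.7884 N (compression)
  F[1-2] = +548.4843 N (tension)
  F[1-3] = -1776.3966 N (compression)
  F[2-3] = -540.3736 N (compression)
  F[2-4] = -310.8972 N (compression)
  F[3-4] = +1075.5771 N (tension)
  F[3-5] = -2038.7330 N (compression)
  F[4-5] = -460.7676 N (compression)
  Rx@0 = +1022.7700 N
  Ry@0 = +2204.7908 N
  Ry@4 = -608.4108 N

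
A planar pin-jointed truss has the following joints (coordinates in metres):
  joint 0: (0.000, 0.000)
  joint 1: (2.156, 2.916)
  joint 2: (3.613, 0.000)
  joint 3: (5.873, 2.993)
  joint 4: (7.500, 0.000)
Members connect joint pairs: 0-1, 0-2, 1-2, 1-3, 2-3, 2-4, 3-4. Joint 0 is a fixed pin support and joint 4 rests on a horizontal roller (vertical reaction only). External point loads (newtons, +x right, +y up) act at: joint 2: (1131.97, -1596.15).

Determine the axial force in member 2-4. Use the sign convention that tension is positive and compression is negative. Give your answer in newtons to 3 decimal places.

417.986

N=5 nodes, M=7 members, R=3 reactions → 2N=10, M+R=10
member 0 (0-1): L=3.6265, (cx,cy)=(0.5945,0.8041)
member 1 (0-2): L=3.6130, (cx,cy)=(1.0000,0.0000)
member 2 (1-2): L=3.2597, (cx,cy)=(0.4470,-0.8945)
member 3 (1-3): L=3.7178, (cx,cy)=(0.9998,0.0207)
member 4 (2-3): L=3.7504, (cx,cy)=(0.6026,0.7980)
member 5 (2-4): L=3.8870, (cx,cy)=(1.0000,0.0000)
member 6 (3-4): L=3.4066, (cx,cy)=(0.4776,-0.8786)
solve A·x = −loads:
  F[0-1] = -1028.7867 N (compression)
  F[0-2] = +1743.5992 N (tension)
  F[1-2] = +901.2534 N (tension)
  F[1-3] = -1014.6784 N (compression)
  F[2-3] = +989.8375 N (tension)
  F[2-4] = +417.9855 N (tension)
  F[3-4] = -875.1844 N (compression)
  Rx@0 = -1131.9700 N
  Ry@0 = +827.2313 N
  Ry@4 = +768.9187 N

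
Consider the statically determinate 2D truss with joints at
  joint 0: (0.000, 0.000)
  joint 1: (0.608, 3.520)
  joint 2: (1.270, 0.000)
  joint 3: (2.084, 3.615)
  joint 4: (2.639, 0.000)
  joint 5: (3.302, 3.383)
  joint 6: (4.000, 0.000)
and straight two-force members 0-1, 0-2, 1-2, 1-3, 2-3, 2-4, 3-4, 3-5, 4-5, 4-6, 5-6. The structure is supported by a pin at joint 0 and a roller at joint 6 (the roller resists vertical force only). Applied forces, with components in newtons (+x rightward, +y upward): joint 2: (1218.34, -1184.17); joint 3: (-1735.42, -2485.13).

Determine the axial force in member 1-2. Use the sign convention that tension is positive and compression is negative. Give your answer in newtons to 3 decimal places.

3546.216

N=7 nodes, M=11 members, R=3 reactions → 2N=14, M+R=14
member 0 (0-1): L=3.5721, (cx,cy)=(0.1702,0.9854)
member 1 (0-2): L=1.2700, (cx,cy)=(1.0000,0.0000)
member 2 (1-2): L=3.5817, (cx,cy)=(0.1848,-0.9828)
member 3 (1-3): L=1.4791, (cx,cy)=(0.9979,0.0642)
member 4 (2-3): L=3.7055, (cx,cy)=(0.2197,0.9756)
member 5 (2-4): L=1.3690, (cx,cy)=(1.0000,0.0000)
member 6 (3-4): L=3.6574, (cx,cy)=(0.1517,-0.9884)
member 7 (3-5): L=1.2399, (cx,cy)=(0.9823,-0.1871)
member 8 (4-5): L=3.4474, (cx,cy)=(0.1923,0.9813)
member 9 (4-6): L=1.3610, (cx,cy)=(1.0000,0.0000)
member 10 (5-6): L=3.4543, (cx,cy)=(0.2021,-0.9794)
solve A·x = −loads:
  F[0-1] = -3619.7777 N (compression)
  F[0-2] = +99.0311 N (tension)
  F[1-2] = +3546.2162 N (tension)
  F[1-3] = -1274.1820 N (compression)
  F[2-3] = -2358.5592 N (compression)
  F[2-4] = +54.2421 N (tension)
  F[3-4] = -95.8913 N (compression)
  F[3-5] = -40.4043 N (compression)
  F[4-5] = +96.5838 N (tension)
  F[4-6] = +21.1156 N (tension)
  F[5-6] = -104.4965 N (compression)
  Rx@0 = +517.0800 N
  Ry@0 = +3566.9591 N
  Ry@6 = +102.3409 N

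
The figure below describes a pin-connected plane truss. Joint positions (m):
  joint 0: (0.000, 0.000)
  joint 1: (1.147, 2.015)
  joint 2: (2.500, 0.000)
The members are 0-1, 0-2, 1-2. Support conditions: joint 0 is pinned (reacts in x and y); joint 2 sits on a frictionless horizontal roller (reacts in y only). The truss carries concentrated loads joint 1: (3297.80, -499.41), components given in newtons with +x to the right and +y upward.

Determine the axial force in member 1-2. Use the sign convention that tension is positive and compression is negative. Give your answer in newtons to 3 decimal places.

-3477.632

N=3 nodes, M=3 members, R=3 reactions → 2N=6, M+R=6
member 0 (0-1): L=2.3186, (cx,cy)=(0.4947,0.8691)
member 1 (0-2): L=2.5000, (cx,cy)=(1.0000,0.0000)
member 2 (1-2): L=2.4271, (cx,cy)=(0.5575,-0.8302)
solve A·x = −loads:
  F[0-1] = +2747.4894 N (tension)
  F[0-2] = +1938.6214 N (tension)
  F[1-2] = -3477.6319 N (compression)
  Rx@0 = -3297.8000 N
  Ry@0 = -2387.7461 N
  Ry@2 = +2887.1561 N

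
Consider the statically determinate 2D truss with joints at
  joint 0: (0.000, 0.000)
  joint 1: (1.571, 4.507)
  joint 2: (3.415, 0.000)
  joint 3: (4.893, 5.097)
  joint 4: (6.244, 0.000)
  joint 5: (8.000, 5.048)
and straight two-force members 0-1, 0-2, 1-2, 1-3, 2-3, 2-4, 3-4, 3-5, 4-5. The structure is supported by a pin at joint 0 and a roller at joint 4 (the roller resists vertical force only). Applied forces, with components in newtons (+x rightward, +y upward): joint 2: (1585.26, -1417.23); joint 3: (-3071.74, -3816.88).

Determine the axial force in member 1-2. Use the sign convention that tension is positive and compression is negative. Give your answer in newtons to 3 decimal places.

N=6 nodes, M=9 members, R=3 reactions → 2N=12, M+R=12
member 0 (0-1): L=4.7730, (cx,cy)=(0.3291,0.9443)
member 1 (0-2): L=3.4150, (cx,cy)=(1.0000,0.0000)
member 2 (1-2): L=4.8696, (cx,cy)=(0.3787,-0.9255)
member 3 (1-3): L=3.3740, (cx,cy)=(0.9846,0.1749)
member 4 (2-3): L=5.3070, (cx,cy)=(0.2785,0.9604)
member 5 (2-4): L=2.8290, (cx,cy)=(1.0000,0.0000)
member 6 (3-4): L=5.2730, (cx,cy)=(0.2562,-0.9666)
member 7 (3-5): L=3.1074, (cx,cy)=(0.9999,-0.0158)
member 8 (4-5): L=5.3447, (cx,cy)=(0.3285,0.9445)
solve A·x = −loads:
  F[0-1] = -4210.0203 N (compression)
  F[0-2] = -100.7675 N (compression)
  F[1-2] = +3756.4308 N (tension)
  F[1-3] = -2852.1161 N (compression)
  F[2-3] = -2144.2994 N (compression)
  F[2-4] = +333.6221 N (tension)
  F[3-4] = -1302.1405 N (compression)
  F[3-5] = +0.0000 N (tension)
  F[4-5] = -0.0000 N (compression)
  Rx@0 = +1486.4800 N
  Ry@0 = +3975.4336 N
  Ry@4 = +1258.6764 N

3756.431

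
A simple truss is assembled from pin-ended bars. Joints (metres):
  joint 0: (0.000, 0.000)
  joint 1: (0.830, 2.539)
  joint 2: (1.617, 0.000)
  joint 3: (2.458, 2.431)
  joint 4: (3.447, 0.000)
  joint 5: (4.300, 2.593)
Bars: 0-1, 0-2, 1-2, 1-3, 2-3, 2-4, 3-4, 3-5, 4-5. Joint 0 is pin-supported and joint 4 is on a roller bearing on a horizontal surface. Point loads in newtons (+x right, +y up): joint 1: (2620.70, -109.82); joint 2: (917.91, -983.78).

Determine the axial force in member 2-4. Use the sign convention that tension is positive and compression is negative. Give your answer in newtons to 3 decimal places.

983.833

N=6 nodes, M=9 members, R=3 reactions → 2N=12, M+R=12
member 0 (0-1): L=2.6712, (cx,cy)=(0.3107,0.9505)
member 1 (0-2): L=1.6170, (cx,cy)=(1.0000,0.0000)
member 2 (1-2): L=2.6582, (cx,cy)=(0.2961,-0.9552)
member 3 (1-3): L=1.6316, (cx,cy)=(0.9978,-0.0662)
member 4 (2-3): L=2.5724, (cx,cy)=(0.3269,0.9450)
member 5 (2-4): L=1.8300, (cx,cy)=(1.0000,0.0000)
member 6 (3-4): L=2.6245, (cx,cy)=(0.3768,-0.9263)
member 7 (3-5): L=1.8491, (cx,cy)=(0.9962,0.0876)
member 8 (4-5): L=2.7297, (cx,cy)=(0.3125,0.9499)
solve A·x = −loads:
  F[0-1] = +1393.6851 N (tension)
  F[0-2] = +3105.5651 N (tension)
  F[1-2] = -1378.2546 N (compression)
  F[1-3] = -1783.5098 N (compression)
  F[2-3] = +2434.0009 N (tension)
  F[2-4] = +983.8333 N (tension)
  F[3-4] = -2610.7667 N (compression)
  F[3-5] = -0.0000 N (compression)
  F[4-5] = +0.0000 N (tension)
  Rx@0 = -3538.6100 N
  Ry@0 = -1324.7000 N
  Ry@4 = +2418.3000 N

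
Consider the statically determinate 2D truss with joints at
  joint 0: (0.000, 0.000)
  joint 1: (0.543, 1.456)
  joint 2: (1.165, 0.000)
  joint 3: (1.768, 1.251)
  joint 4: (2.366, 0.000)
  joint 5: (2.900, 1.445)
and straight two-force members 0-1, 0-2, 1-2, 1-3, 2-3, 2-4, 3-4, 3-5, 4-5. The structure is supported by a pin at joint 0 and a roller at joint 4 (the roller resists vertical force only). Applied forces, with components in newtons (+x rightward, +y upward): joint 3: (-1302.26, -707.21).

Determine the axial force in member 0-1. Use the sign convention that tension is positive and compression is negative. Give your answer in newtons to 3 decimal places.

-925.654

N=6 nodes, M=9 members, R=3 reactions → 2N=12, M+R=12
member 0 (0-1): L=1.5540, (cx,cy)=(0.3494,0.9370)
member 1 (0-2): L=1.1650, (cx,cy)=(1.0000,0.0000)
member 2 (1-2): L=1.5833, (cx,cy)=(0.3929,-0.9196)
member 3 (1-3): L=1.2420, (cx,cy)=(0.9863,-0.1651)
member 4 (2-3): L=1.3887, (cx,cy)=(0.4342,0.9008)
member 5 (2-4): L=1.2010, (cx,cy)=(1.0000,0.0000)
member 6 (3-4): L=1.3866, (cx,cy)=(0.4313,-0.9022)
member 7 (3-5): L=1.1485, (cx,cy)=(0.9856,0.1689)
member 8 (4-5): L=1.5405, (cx,cy)=(0.3466,0.9380)
solve A·x = −loads:
  F[0-1] = -925.6540 N (compression)
  F[0-2] = -978.8084 N (compression)
  F[1-2] = +1079.1376 N (tension)
  F[1-3] = -757.7859 N (compression)
  F[2-3] = -1101.6447 N (compression)
  F[2-4] = -76.5273 N (compression)
  F[3-4] = +177.4435 N (tension)
  F[3-5] = +0.0000 N (tension)
  F[4-5] = -0.0000 N (compression)
  Rx@0 = +1302.2600 N
  Ry@0 = +867.3030 N
  Ry@4 = -160.0930 N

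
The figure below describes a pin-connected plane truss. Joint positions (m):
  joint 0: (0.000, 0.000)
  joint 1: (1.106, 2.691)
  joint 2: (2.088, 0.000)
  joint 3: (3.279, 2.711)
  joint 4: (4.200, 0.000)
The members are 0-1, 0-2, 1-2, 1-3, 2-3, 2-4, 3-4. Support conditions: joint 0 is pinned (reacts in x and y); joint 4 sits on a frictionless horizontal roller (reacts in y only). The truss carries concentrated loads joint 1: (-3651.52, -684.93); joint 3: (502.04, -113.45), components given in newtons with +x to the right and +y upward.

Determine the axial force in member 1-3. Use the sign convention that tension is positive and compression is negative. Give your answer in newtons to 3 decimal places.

1920.404

N=5 nodes, M=7 members, R=3 reactions → 2N=10, M+R=10
member 0 (0-1): L=2.9094, (cx,cy)=(0.3801,0.9249)
member 1 (0-2): L=2.0880, (cx,cy)=(1.0000,0.0000)
member 2 (1-2): L=2.8646, (cx,cy)=(0.3428,-0.9394)
member 3 (1-3): L=2.1731, (cx,cy)=(1.0000,0.0092)
member 4 (2-3): L=2.9611, (cx,cy)=(0.4022,0.9155)
member 5 (2-4): L=2.1120, (cx,cy)=(1.0000,0.0000)
member 6 (3-4): L=2.8632, (cx,cy)=(0.3217,-0.9469)
solve A·x = −loads:
  F[0-1] = -2751.5351 N (compression)
  F[0-2] = -2103.4986 N (compression)
  F[1-2] = +1998.8318 N (tension)
  F[1-3] = +1920.4045 N (tension)
  F[2-3] = -2050.9268 N (compression)
  F[2-4] = -593.3636 N (compression)
  F[3-4] = +1844.6285 N (tension)
  Rx@0 = +3149.4800 N
  Ry@0 = +2544.9692 N
  Ry@4 = -1746.5892 N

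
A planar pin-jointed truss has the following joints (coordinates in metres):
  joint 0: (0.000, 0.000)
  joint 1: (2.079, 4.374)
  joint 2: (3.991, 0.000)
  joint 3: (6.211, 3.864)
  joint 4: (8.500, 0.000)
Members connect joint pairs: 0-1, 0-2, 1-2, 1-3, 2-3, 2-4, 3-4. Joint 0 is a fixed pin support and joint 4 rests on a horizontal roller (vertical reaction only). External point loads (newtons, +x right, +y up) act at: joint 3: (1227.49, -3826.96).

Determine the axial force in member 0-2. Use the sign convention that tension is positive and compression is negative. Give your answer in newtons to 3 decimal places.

1452.109

N=5 nodes, M=7 members, R=3 reactions → 2N=10, M+R=10
member 0 (0-1): L=4.8429, (cx,cy)=(0.4293,0.9032)
member 1 (0-2): L=3.9910, (cx,cy)=(1.0000,0.0000)
member 2 (1-2): L=4.7736, (cx,cy)=(0.4005,-0.9163)
member 3 (1-3): L=4.1634, (cx,cy)=(0.9925,-0.1225)
member 4 (2-3): L=4.4563, (cx,cy)=(0.4982,0.8671)
member 5 (2-4): L=4.5090, (cx,cy)=(1.0000,0.0000)
member 6 (3-4): L=4.4911, (cx,cy)=(0.5097,-0.8604)
solve A·x = −loads:
  F[0-1] = -523.2410 N (compression)
  F[0-2] = +1452.1091 N (tension)
  F[1-2] = +577.1492 N (tension)
  F[1-3] = -459.2451 N (compression)
  F[2-3] = -609.8989 N (compression)
  F[2-4] = +1987.1083 N (tension)
  F[3-4] = -3898.7814 N (compression)
  Rx@0 = -1227.4900 N
  Ry@0 = +472.5753 N
  Ry@4 = +3354.3847 N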